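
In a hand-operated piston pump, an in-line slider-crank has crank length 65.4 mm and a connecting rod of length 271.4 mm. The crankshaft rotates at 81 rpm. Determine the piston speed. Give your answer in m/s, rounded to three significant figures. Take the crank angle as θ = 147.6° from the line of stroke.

0.236

ω = 2π·81/60 = 8.482 rad/s
For an in-line slider-crank, x = r cosθ + √(L² − r² sin²θ), so v = −rω sinθ·[1 + r cosθ/√(L² − r² sin²θ)].
With r = 0.0654 m, L = 0.2714 m, θ = 147.6°: √(L² − r² sin²θ) = 0.26913 m.
v = −0.0654·8.482·0.53583·[1 + 0.0654·-0.84433/0.26913] = -0.23626 m/s.
|v| = 0.23626 m/s.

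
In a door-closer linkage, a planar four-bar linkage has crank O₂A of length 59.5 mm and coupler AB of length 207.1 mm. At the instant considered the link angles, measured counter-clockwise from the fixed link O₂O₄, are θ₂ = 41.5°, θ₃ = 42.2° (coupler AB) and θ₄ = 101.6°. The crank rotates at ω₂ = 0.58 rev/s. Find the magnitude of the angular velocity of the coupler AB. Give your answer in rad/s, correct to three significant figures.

ω₂ = 3.644 rad/s (from 0.58 rev/s).
Differentiating the loop-closure r₂e^{iθ₂}+r₃e^{iθ₃}=r₁+r₄e^{iθ₄} gives r₂ω₂e^{iθ₂}+r₃ω₃e^{iθ₃}=r₄ω₄e^{iθ₄}.
Eliminating the other unknown: ω₃ = r₂ω₂ sin(θ₄−θ₂) / [r₃ sin(θ₃−θ₄)].
Numerator sine = +0.86690; denominator sine = -0.86074.
Result = 0.0595·3.644·(+0.86690) / (0.2071·(-0.86074)) = -1.0545 rad/s; magnitude 1.0545 rad/s.

1.05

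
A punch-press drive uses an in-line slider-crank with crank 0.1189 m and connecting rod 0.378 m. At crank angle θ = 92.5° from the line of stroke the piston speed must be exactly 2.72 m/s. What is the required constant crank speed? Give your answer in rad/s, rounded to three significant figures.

23.2

For an in-line slider-crank, |v_piston| = rω|sinθ|·[1 + r cosθ/√(L² − r² sin²θ)].
With r = 0.1189 m, L = 0.378 m, θ = 92.5°: the bracketed kinematic factor |dx/dθ| = 0.11707 m.
ω = v/|dx/dθ| = 2.72/0.11707 = 23.234 rad/s.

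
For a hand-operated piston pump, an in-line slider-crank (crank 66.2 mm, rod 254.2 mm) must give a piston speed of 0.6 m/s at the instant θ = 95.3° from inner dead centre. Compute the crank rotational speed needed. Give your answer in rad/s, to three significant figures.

9.33

For an in-line slider-crank, |v_piston| = rω|sinθ|·[1 + r cosθ/√(L² − r² sin²θ)].
With r = 0.0662 m, L = 0.2542 m, θ = 95.3°: the bracketed kinematic factor |dx/dθ| = 0.064275 m.
ω = v/|dx/dθ| = 0.6/0.064275 = 9.3349 rad/s.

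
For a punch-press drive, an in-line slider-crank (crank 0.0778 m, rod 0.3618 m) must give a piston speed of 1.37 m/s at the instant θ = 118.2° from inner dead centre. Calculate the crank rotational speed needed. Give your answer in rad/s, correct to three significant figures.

22.3

For an in-line slider-crank, |v_piston| = rω|sinθ|·[1 + r cosθ/√(L² − r² sin²θ)].
With r = 0.0778 m, L = 0.3618 m, θ = 118.2°: the bracketed kinematic factor |dx/dθ| = 0.06147 m.
ω = v/|dx/dθ| = 1.37/0.06147 = 22.287 rad/s.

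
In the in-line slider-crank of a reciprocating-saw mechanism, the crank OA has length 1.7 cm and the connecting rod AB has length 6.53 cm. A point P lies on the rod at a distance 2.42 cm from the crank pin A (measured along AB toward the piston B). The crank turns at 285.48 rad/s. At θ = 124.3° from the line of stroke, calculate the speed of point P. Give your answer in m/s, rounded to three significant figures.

4.16

ω = 285.5 rad/s.  Crank-pin speed |V_A| = rω = 4.8532 m/s, perpendicular to OA.
Rod angle: sinφ = −(r/L) sinθ ⇒ φ = -12.419°; ω_rod = −rω cosθ/√(L²−r²sin²θ) = +42.885 rad/s.
V_P = V_A + ω_rod × AP, with AP = 0.0242 m along the rod.
Components: V_Px = −rω sinθ − a·ω_rod·sinφ = -3.786 m/s;  V_Py = rω cosθ + a·ω_rod·cosφ = -1.7213 m/s.
|V_P| = √(V_Px² + V_Py²) = 4.1589 m/s.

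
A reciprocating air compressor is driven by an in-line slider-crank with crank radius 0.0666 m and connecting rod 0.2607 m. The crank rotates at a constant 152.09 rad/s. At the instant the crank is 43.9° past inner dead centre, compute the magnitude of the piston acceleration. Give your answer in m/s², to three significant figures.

1130

ω = 152.1 rad/s
x(θ) = r cosθ + √(L² − r² sin²θ); with ω constant, a = ω²·d²x/dθ².
d²x/dθ² = −r cosθ − r²(cos2θ)/√u − r⁴ sin²2θ/(4u^{3/2}),  u = L² − r² sin²θ = 0.0658318 m².
Substituting r = 0.0666 m, L = 0.2607 m, θ = 43.9°: d²x/dθ² = -0.048943 m.
a = ω²·d²x/dθ² = (152.1)²·(-0.048943) = -1132.1 m/s²;  |a| = 1132.1 m/s².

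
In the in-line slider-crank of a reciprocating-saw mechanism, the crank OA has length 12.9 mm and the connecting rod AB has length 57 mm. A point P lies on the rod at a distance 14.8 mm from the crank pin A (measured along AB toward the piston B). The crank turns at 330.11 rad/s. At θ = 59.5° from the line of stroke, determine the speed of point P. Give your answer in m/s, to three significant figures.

4.11

ω = 330.1 rad/s.  Crank-pin speed |V_A| = rω = 4.2584 m/s, perpendicular to OA.
Rod angle: sinφ = −(r/L) sinθ ⇒ φ = -11.245°; ω_rod = −rω cosθ/√(L²−r²sin²θ) = -38.66 rad/s.
V_P = V_A + ω_rod × AP, with AP = 0.0148 m along the rod.
Components: V_Px = −rω sinθ − a·ω_rod·sinφ = -3.7808 m/s;  V_Py = rω cosθ + a·ω_rod·cosφ = +1.6001 m/s.
|V_P| = √(V_Px² + V_Py²) = 4.1054 m/s.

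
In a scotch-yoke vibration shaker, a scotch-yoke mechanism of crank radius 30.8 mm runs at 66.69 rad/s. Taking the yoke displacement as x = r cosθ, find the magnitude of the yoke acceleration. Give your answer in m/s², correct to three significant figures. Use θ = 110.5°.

ω = 66.69 rad/s
x = r cosθ ⇒ ẍ = −rω² cosθ (ω constant).
|a| = rω²|cosθ| = 0.0308·(66.69)²·|cos 110.5°| = 47.973 m/s².

48.0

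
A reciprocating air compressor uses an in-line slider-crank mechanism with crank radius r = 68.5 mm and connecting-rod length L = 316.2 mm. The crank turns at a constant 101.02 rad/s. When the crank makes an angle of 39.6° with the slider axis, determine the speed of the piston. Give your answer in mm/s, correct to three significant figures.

ω = 101 rad/s
For an in-line slider-crank, x = r cosθ + √(L² − r² sin²θ), so v = −rω sinθ·[1 + r cosθ/√(L² − r² sin²θ)].
With r = 0.0685 m, L = 0.3162 m, θ = 39.6°: √(L² − r² sin²θ) = 0.31317 m.
v = −0.0685·101·0.63742·[1 + 0.0685·0.77051/0.31317] = -5.1543 m/s.
|v| = 5.1543 m/s = 5154.3 mm/s.

5150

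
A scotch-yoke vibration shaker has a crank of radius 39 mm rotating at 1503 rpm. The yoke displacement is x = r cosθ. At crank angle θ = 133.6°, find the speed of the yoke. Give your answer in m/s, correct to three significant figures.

4.45

ω = 157.4 rad/s (from 1503 rpm).
x = r cosθ ⇒ ẋ = −rω sinθ.
|v| = rω|sinθ| = 0.039·157.4·|sin 133.6°| = 4.4452 m/s.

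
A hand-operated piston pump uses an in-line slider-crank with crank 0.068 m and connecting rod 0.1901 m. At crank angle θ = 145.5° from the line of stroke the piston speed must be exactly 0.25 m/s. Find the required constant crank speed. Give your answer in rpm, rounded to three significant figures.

For an in-line slider-crank, |v_piston| = rω|sinθ|·[1 + r cosθ/√(L² − r² sin²θ)].
With r = 0.068 m, L = 0.1901 m, θ = 145.5°: the bracketed kinematic factor |dx/dθ| = 0.026921 m.
ω = v/|dx/dθ| = 0.25/0.026921 = 9.2865 rad/s.
N = 60ω/(2π) = 88.679 rpm.

88.7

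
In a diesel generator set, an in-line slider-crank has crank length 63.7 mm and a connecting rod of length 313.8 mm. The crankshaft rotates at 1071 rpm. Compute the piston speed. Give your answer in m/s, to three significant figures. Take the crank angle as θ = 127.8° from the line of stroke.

4.93

ω = 2π·1071/60 = 112.2 rad/s
For an in-line slider-crank, x = r cosθ + √(L² − r² sin²θ), so v = −rω sinθ·[1 + r cosθ/√(L² − r² sin²θ)].
With r = 0.0637 m, L = 0.3138 m, θ = 127.8°: √(L² − r² sin²θ) = 0.30974 m.
v = −0.0637·112.2·0.79016·[1 + 0.0637·-0.61291/0.30974] = -4.9335 m/s.
|v| = 4.9335 m/s.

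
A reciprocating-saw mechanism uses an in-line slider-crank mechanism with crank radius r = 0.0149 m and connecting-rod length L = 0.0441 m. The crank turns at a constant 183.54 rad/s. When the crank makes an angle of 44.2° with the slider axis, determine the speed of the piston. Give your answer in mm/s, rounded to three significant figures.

2380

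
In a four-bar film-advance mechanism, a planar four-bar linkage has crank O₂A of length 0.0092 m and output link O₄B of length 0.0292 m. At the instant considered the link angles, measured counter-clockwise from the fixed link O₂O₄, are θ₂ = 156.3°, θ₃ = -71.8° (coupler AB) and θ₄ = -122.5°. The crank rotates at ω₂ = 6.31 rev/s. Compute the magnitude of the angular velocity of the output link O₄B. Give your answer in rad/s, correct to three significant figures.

12.0

ω₂ = 39.65 rad/s (from 6.31 rev/s).
Differentiating the loop-closure r₂e^{iθ₂}+r₃e^{iθ₃}=r₁+r₄e^{iθ₄} gives r₂ω₂e^{iθ₂}+r₃ω₃e^{iθ₃}=r₄ω₄e^{iθ₄}.
Eliminating the other unknown: ω₄ = r₂ω₂ sin(θ₂−θ₃) / [r₄ sin(θ₄−θ₃)].
Numerator sine = -0.74431; denominator sine = -0.77384.
Result = 0.0092·39.65·(-0.74431) / (0.0292·(-0.77384)) = +12.015 rad/s; magnitude 12.015 rad/s.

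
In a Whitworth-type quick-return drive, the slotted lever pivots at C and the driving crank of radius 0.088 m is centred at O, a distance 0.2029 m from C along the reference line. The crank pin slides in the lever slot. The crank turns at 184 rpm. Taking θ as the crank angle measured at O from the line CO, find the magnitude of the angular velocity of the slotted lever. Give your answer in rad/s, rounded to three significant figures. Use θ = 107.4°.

ω = 19.27 rad/s (from 184 rpm).
Crank pin A relative to C: A = (d + r cosθ, r sinθ); lever angle φ = atan2(r sinθ, d + r cosθ).
Differentiating tanφ: φ̇ = rω(d cosθ + r)/(d² + r² + 2dr cosθ).
d² + r² + 2dr cosθ = |CA|² = 0.0382335 m²;  d cosθ + r = +0.027325 m.
|ω_lever| = |0.088·19.27·+0.027325| / 0.0382335 = 1.2118 rad/s.

1.21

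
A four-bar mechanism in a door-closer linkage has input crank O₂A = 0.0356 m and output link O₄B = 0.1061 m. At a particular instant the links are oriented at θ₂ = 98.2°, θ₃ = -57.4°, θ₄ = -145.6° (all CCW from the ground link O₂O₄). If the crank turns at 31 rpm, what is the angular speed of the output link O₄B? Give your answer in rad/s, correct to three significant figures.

0.450

ω₂ = 3.246 rad/s (from 31 rpm).
Differentiating the loop-closure r₂e^{iθ₂}+r₃e^{iθ₃}=r₁+r₄e^{iθ₄} gives r₂ω₂e^{iθ₂}+r₃ω₃e^{iθ₃}=r₄ω₄e^{iθ₄}.
Eliminating the other unknown: ω₄ = r₂ω₂ sin(θ₂−θ₃) / [r₄ sin(θ₄−θ₃)].
Numerator sine = +0.41310; denominator sine = -0.99951.
Result = 0.0356·3.246·(+0.41310) / (0.1061·(-0.99951)) = -0.45019 rad/s; magnitude 0.45019 rad/s.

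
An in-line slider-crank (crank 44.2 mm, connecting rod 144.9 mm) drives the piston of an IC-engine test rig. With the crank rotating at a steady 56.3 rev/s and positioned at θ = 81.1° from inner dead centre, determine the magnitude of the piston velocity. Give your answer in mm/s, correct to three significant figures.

16200

ω = 2π·56.3 = 353.7 rad/s
For an in-line slider-crank, x = r cosθ + √(L² − r² sin²θ), so v = −rω sinθ·[1 + r cosθ/√(L² − r² sin²θ)].
With r = 0.0442 m, L = 0.1449 m, θ = 81.1°: √(L² − r² sin²θ) = 0.13816 m.
v = −0.0442·353.7·0.98796·[1 + 0.0442·0.15471/0.13816] = -16.212 m/s.
|v| = 16.212 m/s = 16212 mm/s.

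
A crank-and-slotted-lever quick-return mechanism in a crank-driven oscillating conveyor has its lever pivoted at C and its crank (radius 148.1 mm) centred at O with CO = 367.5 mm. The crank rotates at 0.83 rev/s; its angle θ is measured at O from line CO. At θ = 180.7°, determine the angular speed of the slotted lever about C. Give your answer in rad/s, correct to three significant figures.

ω = 5.215 rad/s (from 0.83 rev/s).
Crank pin A relative to C: A = (d + r cosθ, r sinθ); lever angle φ = atan2(r sinθ, d + r cosθ).
Differentiating tanφ: φ̇ = rω(d cosθ + r)/(d² + r² + 2dr cosθ).
d² + r² + 2dr cosθ = |CA|² = 0.0481445 m²;  d cosθ + r = -0.21937 m.
|ω_lever| = |0.1481·5.215·-0.21937| / 0.0481445 = 3.5192 rad/s.

3.52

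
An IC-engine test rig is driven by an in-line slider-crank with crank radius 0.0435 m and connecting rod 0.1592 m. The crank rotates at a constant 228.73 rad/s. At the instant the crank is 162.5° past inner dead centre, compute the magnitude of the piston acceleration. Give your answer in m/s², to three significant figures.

ω = 228.7 rad/s
x(θ) = r cosθ + √(L² − r² sin²θ); with ω constant, a = ω²·d²x/dθ².
d²x/dθ² = −r cosθ − r²(cos2θ)/√u − r⁴ sin²2θ/(4u^{3/2}),  u = L² − r² sin²θ = 0.0251735 m².
Substituting r = 0.0435 m, L = 0.1592 m, θ = 162.5°: d²x/dθ² = +0.031643 m.
a = ω²·d²x/dθ² = (228.7)²·(+0.031643) = +1655.5 m/s²;  |a| = 1655.5 m/s².

1660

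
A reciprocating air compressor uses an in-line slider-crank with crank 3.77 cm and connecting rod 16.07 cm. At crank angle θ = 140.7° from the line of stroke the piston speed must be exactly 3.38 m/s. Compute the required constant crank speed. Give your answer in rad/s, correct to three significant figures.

For an in-line slider-crank, |v_piston| = rω|sinθ|·[1 + r cosθ/√(L² − r² sin²θ)].
With r = 0.0377 m, L = 0.1607 m, θ = 140.7°: the bracketed kinematic factor |dx/dθ| = 0.019495 m.
ω = v/|dx/dθ| = 3.38/0.019495 = 173.38 rad/s.

173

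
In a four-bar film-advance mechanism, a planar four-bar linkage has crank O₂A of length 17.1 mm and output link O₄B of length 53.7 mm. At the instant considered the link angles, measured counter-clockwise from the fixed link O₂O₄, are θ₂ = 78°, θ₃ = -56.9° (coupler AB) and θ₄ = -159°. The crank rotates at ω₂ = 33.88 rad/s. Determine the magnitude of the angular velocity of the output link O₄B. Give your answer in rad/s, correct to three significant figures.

7.82

ω₂ = 33.88 rad/s
Differentiating the loop-closure r₂e^{iθ₂}+r₃e^{iθ₃}=r₁+r₄e^{iθ₄} gives r₂ω₂e^{iθ₂}+r₃ω₃e^{iθ₃}=r₄ω₄e^{iθ₄}.
Eliminating the other unknown: ω₄ = r₂ω₂ sin(θ₂−θ₃) / [r₄ sin(θ₄−θ₃)].
Numerator sine = +0.70834; denominator sine = -0.97778.
Result = 0.0171·33.88·(+0.70834) / (0.0537·(-0.97778)) = -7.8156 rad/s; magnitude 7.8156 rad/s.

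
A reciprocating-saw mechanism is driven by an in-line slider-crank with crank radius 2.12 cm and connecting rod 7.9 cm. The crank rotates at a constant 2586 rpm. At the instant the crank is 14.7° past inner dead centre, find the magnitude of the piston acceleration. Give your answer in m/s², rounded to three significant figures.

1870

ω = 2π·2586/60 = 270.8 rad/s
x(θ) = r cosθ + √(L² − r² sin²θ); with ω constant, a = ω²·d²x/dθ².
d²x/dθ² = −r cosθ − r²(cos2θ)/√u − r⁴ sin²2θ/(4u^{3/2}),  u = L² − r² sin²θ = 0.00621206 m².
Substituting r = 0.0212 m, L = 0.079 m, θ = 14.7°: d²x/dθ² = -0.025499 m.
a = ω²·d²x/dθ² = (270.8)²·(-0.025499) = -1870 m/s²;  |a| = 1870 m/s².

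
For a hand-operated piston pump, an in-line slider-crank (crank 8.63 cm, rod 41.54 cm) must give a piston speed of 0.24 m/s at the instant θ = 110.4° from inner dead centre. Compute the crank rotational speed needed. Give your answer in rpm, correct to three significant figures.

For an in-line slider-crank, |v_piston| = rω|sinθ|·[1 + r cosθ/√(L² − r² sin²θ)].
With r = 0.0863 m, L = 0.4154 m, θ = 110.4°: the bracketed kinematic factor |dx/dθ| = 0.074916 m.
ω = v/|dx/dθ| = 0.24/0.074916 = 3.2036 rad/s.
N = 60ω/(2π) = 30.592 rpm.

30.6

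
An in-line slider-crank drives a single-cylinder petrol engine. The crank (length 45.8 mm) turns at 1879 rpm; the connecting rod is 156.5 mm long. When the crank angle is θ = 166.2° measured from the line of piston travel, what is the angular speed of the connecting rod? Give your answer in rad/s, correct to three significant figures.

ω = 196.8 rad/s (converted from 1879 rpm).
The rod makes angle φ with the slider axis where L sinφ = r sinθ; differentiating, L cosφ·φ̇ = r ω cosθ.
L cosφ = √(L² − r² sin²θ) = 0.15612 m.
|ω_rod| = r ω |cosθ| / √(L² − r² sin²θ) = 0.0458·196.8·0.97113/0.15612 = 56.059 rad/s.

56.1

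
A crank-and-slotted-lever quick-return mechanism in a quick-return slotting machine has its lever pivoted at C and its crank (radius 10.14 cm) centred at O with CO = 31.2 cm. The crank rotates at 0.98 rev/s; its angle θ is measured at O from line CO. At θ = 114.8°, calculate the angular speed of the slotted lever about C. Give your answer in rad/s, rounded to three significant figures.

0.227

ω = 6.158 rad/s (from 0.98 rev/s).
Crank pin A relative to C: A = (d + r cosθ, r sinθ); lever angle φ = atan2(r sinθ, d + r cosθ).
Differentiating tanφ: φ̇ = rω(d cosθ + r)/(d² + r² + 2dr cosθ).
d² + r² + 2dr cosθ = |CA|² = 0.0810857 m²;  d cosθ + r = -0.029469 m.
|ω_lever| = |0.1014·6.158·-0.029469| / 0.0810857 = 0.22692 rad/s.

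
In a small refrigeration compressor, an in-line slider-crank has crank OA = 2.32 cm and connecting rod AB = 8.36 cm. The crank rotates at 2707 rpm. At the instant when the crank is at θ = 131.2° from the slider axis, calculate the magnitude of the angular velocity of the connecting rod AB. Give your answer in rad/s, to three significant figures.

53.0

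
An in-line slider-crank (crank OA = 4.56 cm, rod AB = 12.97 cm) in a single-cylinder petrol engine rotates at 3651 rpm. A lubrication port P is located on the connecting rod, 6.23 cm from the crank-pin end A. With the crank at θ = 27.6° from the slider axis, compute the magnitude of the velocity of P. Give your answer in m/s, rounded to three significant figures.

12.3

ω = 382.3 rad/s.  Crank-pin speed |V_A| = rω = 17.434 m/s, perpendicular to OA.
Rod angle: sinφ = −(r/L) sinθ ⇒ φ = -9.374°; ω_rod = −rω cosθ/√(L²−r²sin²θ) = -120.74 rad/s.
V_P = V_A + ω_rod × AP, with AP = 0.0623 m along the rod.
Components: V_Px = −rω sinθ − a·ω_rod·sinφ = -9.3025 m/s;  V_Py = rω cosθ + a·ω_rod·cosφ = +8.0289 m/s.
|V_P| = √(V_Px² + V_Py²) = 12.288 m/s.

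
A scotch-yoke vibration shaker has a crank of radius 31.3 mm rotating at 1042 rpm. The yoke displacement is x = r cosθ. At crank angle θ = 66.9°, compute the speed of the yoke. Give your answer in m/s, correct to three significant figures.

3.14

ω = 109.1 rad/s (from 1042 rpm).
x = r cosθ ⇒ ẋ = −rω sinθ.
|v| = rω|sinθ| = 0.0313·109.1·|sin 66.9°| = 3.1416 m/s.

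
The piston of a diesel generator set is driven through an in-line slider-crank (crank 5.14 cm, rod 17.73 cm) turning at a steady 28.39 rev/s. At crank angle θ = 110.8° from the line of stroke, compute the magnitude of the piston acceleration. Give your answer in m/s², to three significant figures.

944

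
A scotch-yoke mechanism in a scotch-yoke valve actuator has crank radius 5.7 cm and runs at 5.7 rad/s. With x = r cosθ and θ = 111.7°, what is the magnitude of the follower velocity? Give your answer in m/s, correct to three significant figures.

ω = 5.7 rad/s
x = r cosθ ⇒ ẋ = −rω sinθ.
|v| = rω|sinθ| = 0.057·5.7·|sin 111.7°| = 0.30188 m/s.

0.302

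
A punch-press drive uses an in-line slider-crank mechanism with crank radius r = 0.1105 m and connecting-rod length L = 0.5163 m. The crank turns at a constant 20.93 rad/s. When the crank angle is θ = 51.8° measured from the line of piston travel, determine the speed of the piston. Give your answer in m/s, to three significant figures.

2.06

ω = 20.93 rad/s
For an in-line slider-crank, x = r cosθ + √(L² − r² sin²θ), so v = −rω sinθ·[1 + r cosθ/√(L² − r² sin²θ)].
With r = 0.1105 m, L = 0.5163 m, θ = 51.8°: √(L² − r² sin²θ) = 0.50894 m.
v = −0.1105·20.93·0.78586·[1 + 0.1105·0.61841/0.50894] = -2.0615 m/s.
|v| = 2.0615 m/s.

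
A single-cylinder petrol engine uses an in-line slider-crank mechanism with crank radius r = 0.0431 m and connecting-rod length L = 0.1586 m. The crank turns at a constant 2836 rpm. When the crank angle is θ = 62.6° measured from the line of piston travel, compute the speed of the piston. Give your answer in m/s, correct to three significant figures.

ω = 2π·2836/60 = 297 rad/s
For an in-line slider-crank, x = r cosθ + √(L² − r² sin²θ), so v = −rω sinθ·[1 + r cosθ/√(L² − r² sin²θ)].
With r = 0.0431 m, L = 0.1586 m, θ = 62.6°: √(L² − r² sin²θ) = 0.15391 m.
v = −0.0431·297·0.88782·[1 + 0.0431·0.46020/0.15391] = -12.829 m/s.
|v| = 12.829 m/s.

12.8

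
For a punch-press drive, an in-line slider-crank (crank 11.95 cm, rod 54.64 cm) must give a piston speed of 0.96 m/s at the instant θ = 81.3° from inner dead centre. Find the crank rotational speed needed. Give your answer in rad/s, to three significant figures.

7.86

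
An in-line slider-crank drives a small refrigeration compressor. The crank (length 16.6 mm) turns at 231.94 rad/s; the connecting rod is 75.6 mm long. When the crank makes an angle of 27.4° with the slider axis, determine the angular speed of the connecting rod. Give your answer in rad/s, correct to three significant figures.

ω = 231.9 rad/s
The rod makes angle φ with the slider axis where L sinφ = r sinθ; differentiating, L cosφ·φ̇ = r ω cosθ.
L cosφ = √(L² − r² sin²θ) = 0.075213 m.
|ω_rod| = r ω |cosθ| / √(L² − r² sin²θ) = 0.0166·231.9·0.88782/0.075213 = 45.448 rad/s.

45.4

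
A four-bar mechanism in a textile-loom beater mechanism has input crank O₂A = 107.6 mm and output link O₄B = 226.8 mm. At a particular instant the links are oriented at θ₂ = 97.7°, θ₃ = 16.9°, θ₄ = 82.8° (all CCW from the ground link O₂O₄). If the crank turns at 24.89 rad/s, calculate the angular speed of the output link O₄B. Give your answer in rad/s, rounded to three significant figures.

ω₂ = 24.89 rad/s
Differentiating the loop-closure r₂e^{iθ₂}+r₃e^{iθ₃}=r₁+r₄e^{iθ₄} gives r₂ω₂e^{iθ₂}+r₃ω₃e^{iθ₃}=r₄ω₄e^{iθ₄}.
Eliminating the other unknown: ω₄ = r₂ω₂ sin(θ₂−θ₃) / [r₄ sin(θ₄−θ₃)].
Numerator sine = +0.98714; denominator sine = +0.91283.
Result = 0.1076·24.89·(+0.98714) / (0.2268·(+0.91283)) = +12.77 rad/s; magnitude 12.77 rad/s.

12.8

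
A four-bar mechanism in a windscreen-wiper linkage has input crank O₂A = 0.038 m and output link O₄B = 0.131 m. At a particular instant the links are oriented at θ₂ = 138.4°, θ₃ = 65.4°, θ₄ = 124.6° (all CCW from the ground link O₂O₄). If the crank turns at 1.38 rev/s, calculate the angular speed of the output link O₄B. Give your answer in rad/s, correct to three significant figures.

ω₂ = 8.671 rad/s (from 1.38 rev/s).
Differentiating the loop-closure r₂e^{iθ₂}+r₃e^{iθ₃}=r₁+r₄e^{iθ₄} gives r₂ω₂e^{iθ₂}+r₃ω₃e^{iθ₃}=r₄ω₄e^{iθ₄}.
Eliminating the other unknown: ω₄ = r₂ω₂ sin(θ₂−θ₃) / [r₄ sin(θ₄−θ₃)].
Numerator sine = +0.95630; denominator sine = +0.85896.
Result = 0.038·8.671·(+0.95630) / (0.131·(+0.85896)) = +2.8002 rad/s; magnitude 2.8002 rad/s.

2.80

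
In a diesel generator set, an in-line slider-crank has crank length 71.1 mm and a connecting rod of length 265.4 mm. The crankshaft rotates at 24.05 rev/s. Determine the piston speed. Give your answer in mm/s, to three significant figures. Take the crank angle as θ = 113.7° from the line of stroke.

ω = 2π·24.1 = 151.1 rad/s
For an in-line slider-crank, x = r cosθ + √(L² − r² sin²θ), so v = −rω sinθ·[1 + r cosθ/√(L² − r² sin²θ)].
With r = 0.0711 m, L = 0.2654 m, θ = 113.7°: √(L² − r² sin²θ) = 0.25729 m.
v = −0.0711·151.1·0.91566·[1 + 0.0711·-0.40195/0.25729] = -8.7451 m/s.
|v| = 8.7451 m/s = 8745.1 mm/s.

8750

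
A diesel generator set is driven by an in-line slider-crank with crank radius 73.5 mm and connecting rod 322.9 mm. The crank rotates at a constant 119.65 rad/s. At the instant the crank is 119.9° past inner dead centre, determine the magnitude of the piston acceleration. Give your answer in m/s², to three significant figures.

ω = 119.7 rad/s
x(θ) = r cosθ + √(L² − r² sin²θ); with ω constant, a = ω²·d²x/dθ².
d²x/dθ² = −r cosθ − r²(cos2θ)/√u − r⁴ sin²2θ/(4u^{3/2}),  u = L² − r² sin²θ = 0.100205 m².
Substituting r = 0.0735 m, L = 0.3229 m, θ = 119.9°: d²x/dθ² = +0.045052 m.
a = ω²·d²x/dθ² = (119.7)²·(+0.045052) = +644.96 m/s²;  |a| = 644.96 m/s².

645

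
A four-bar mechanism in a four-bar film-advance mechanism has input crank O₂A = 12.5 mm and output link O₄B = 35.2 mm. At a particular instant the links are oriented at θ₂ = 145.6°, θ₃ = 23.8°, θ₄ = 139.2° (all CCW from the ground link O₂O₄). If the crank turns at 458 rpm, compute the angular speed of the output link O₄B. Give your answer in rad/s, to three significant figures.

16.0

ω₂ = 47.96 rad/s (from 458 rpm).
Differentiating the loop-closure r₂e^{iθ₂}+r₃e^{iθ₃}=r₁+r₄e^{iθ₄} gives r₂ω₂e^{iθ₂}+r₃ω₃e^{iθ₃}=r₄ω₄e^{iθ₄}.
Eliminating the other unknown: ω₄ = r₂ω₂ sin(θ₂−θ₃) / [r₄ sin(θ₄−θ₃)].
Numerator sine = +0.84989; denominator sine = +0.90334.
Result = 0.0125·47.96·(+0.84989) / (0.0352·(+0.90334)) = +16.024 rad/s; magnitude 16.024 rad/s.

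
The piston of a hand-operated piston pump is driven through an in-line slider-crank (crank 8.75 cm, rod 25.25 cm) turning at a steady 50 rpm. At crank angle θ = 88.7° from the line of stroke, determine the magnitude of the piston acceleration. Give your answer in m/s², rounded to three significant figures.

0.831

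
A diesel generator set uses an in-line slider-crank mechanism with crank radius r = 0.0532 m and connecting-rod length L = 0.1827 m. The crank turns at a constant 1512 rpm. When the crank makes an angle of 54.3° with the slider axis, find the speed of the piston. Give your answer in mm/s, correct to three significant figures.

8040

ω = 2π·1512/60 = 158.3 rad/s
For an in-line slider-crank, x = r cosθ + √(L² − r² sin²θ), so v = −rω sinθ·[1 + r cosθ/√(L² − r² sin²θ)].
With r = 0.0532 m, L = 0.1827 m, θ = 54.3°: √(L² − r² sin²θ) = 0.17752 m.
v = −0.0532·158.3·0.81208·[1 + 0.0532·0.58354/0.17752] = -8.0369 m/s.
|v| = 8.0369 m/s = 8036.9 mm/s.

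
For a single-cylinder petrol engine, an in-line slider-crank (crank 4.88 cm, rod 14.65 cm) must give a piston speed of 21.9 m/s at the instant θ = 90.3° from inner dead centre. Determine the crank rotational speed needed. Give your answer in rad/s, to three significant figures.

450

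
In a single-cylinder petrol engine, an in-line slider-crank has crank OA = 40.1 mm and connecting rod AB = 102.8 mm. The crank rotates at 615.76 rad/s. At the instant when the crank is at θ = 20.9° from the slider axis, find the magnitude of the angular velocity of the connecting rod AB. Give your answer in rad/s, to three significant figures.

227

ω = 615.8 rad/s
The rod makes angle φ with the slider axis where L sinφ = r sinθ; differentiating, L cosφ·φ̇ = r ω cosθ.
L cosφ = √(L² − r² sin²θ) = 0.1018 m.
|ω_rod| = r ω |cosθ| / √(L² − r² sin²θ) = 0.0401·615.8·0.93420/0.1018 = 226.6 rad/s.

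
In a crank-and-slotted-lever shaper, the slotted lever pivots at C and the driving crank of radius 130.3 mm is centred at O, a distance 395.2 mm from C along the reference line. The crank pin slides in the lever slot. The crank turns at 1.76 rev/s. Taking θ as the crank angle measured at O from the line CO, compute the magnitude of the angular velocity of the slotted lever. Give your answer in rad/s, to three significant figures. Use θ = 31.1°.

ω = 11.06 rad/s (from 1.76 rev/s).
Crank pin A relative to C: A = (d + r cosθ, r sinθ); lever angle φ = atan2(r sinθ, d + r cosθ).
Differentiating tanφ: φ̇ = rω(d cosθ + r)/(d² + r² + 2dr cosθ).
d² + r² + 2dr cosθ = |CA|² = 0.261347 m²;  d cosθ + r = +0.4687 m.
|ω_lever| = |0.1303·11.06·+0.4687| / 0.261347 = 2.5841 rad/s.

2.58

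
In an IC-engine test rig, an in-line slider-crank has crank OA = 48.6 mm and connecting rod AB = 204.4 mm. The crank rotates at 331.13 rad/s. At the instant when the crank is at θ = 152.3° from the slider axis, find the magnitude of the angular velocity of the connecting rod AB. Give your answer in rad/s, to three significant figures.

70.1

ω = 331.1 rad/s
The rod makes angle φ with the slider axis where L sinφ = r sinθ; differentiating, L cosφ·φ̇ = r ω cosθ.
L cosφ = √(L² − r² sin²θ) = 0.20315 m.
|ω_rod| = r ω |cosθ| / √(L² − r² sin²θ) = 0.0486·331.1·0.88539/0.20315 = 70.139 rad/s.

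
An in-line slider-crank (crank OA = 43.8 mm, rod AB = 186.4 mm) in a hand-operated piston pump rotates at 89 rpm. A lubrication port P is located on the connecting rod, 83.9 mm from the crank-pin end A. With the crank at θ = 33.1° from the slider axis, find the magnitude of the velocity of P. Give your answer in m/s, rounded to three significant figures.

ω = 9.32 rad/s.  Crank-pin speed |V_A| = rω = 0.40822 m/s, perpendicular to OA.
Rod angle: sinφ = −(r/L) sinθ ⇒ φ = -7.373°; ω_rod = −rω cosθ/√(L²−r²sin²θ) = -1.8499 rad/s.
V_P = V_A + ω_rod × AP, with AP = 0.0839 m along the rod.
Components: V_Px = −rω sinθ − a·ω_rod·sinφ = -0.24285 m/s;  V_Py = rω cosθ + a·ω_rod·cosφ = +0.18805 m/s.
|V_P| = √(V_Px² + V_Py²) = 0.30714 m/s.

0.307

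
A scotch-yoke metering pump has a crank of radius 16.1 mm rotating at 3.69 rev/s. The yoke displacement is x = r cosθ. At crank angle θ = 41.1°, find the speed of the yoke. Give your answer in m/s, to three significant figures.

0.245

ω = 23.18 rad/s (from 3.69 rev/s).
x = r cosθ ⇒ ẋ = −rω sinθ.
|v| = rω|sinθ| = 0.0161·23.18·|sin 41.1°| = 0.24538 m/s.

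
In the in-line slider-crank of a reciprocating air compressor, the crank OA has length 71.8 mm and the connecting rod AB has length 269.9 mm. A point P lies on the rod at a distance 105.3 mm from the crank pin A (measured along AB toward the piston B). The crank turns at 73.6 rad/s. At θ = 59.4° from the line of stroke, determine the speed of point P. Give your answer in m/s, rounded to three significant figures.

5.07

ω = 73.6 rad/s.  Crank-pin speed |V_A| = rω = 5.2845 m/s, perpendicular to OA.
Rod angle: sinφ = −(r/L) sinθ ⇒ φ = -13.237°; ω_rod = −rω cosθ/√(L²−r²sin²θ) = -10.239 rad/s.
V_P = V_A + ω_rod × AP, with AP = 0.1053 m along the rod.
Components: V_Px = −rω sinθ − a·ω_rod·sinφ = -4.7954 m/s;  V_Py = rω cosθ + a·ω_rod·cosφ = +1.6405 m/s.
|V_P| = √(V_Px² + V_Py²) = 5.0683 m/s.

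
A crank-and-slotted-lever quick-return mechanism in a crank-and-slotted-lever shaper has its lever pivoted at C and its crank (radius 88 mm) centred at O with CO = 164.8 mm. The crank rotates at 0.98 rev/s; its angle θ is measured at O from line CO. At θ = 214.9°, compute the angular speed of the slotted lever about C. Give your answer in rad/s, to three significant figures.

ω = 6.158 rad/s (from 0.98 rev/s).
Crank pin A relative to C: A = (d + r cosθ, r sinθ); lever angle φ = atan2(r sinθ, d + r cosθ).
Differentiating tanφ: φ̇ = rω(d cosθ + r)/(d² + r² + 2dr cosθ).
d² + r² + 2dr cosθ = |CA|² = 0.0111147 m²;  d cosθ + r = -0.047161 m.
|ω_lever| = |0.088·6.158·-0.047161| / 0.0111147 = 2.2992 rad/s.

2.30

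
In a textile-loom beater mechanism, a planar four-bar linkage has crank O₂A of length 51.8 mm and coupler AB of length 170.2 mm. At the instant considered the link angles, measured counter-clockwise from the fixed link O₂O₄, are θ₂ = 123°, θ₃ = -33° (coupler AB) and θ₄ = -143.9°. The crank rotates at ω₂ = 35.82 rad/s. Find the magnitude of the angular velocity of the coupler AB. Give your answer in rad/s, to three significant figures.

11.7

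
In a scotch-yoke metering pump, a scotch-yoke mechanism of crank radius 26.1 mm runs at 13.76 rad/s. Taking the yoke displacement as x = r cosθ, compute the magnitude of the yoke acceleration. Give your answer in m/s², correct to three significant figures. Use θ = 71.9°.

1.54

ω = 13.76 rad/s
x = r cosθ ⇒ ẍ = −rω² cosθ (ω constant).
|a| = rω²|cosθ| = 0.0261·(13.76)²·|cos 71.9°| = 1.5353 m/s².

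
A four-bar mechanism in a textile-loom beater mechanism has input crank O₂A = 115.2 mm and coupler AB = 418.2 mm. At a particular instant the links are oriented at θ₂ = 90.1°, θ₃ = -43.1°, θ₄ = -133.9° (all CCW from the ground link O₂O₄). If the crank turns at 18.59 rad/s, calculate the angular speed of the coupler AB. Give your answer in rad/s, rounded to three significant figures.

ω₂ = 18.59 rad/s
Differentiating the loop-closure r₂e^{iθ₂}+r₃e^{iθ₃}=r₁+r₄e^{iθ₄} gives r₂ω₂e^{iθ₂}+r₃ω₃e^{iθ₃}=r₄ω₄e^{iθ₄}.
Eliminating the other unknown: ω₃ = r₂ω₂ sin(θ₄−θ₂) / [r₃ sin(θ₃−θ₄)].
Numerator sine = +0.69466; denominator sine = +0.99990.
Result = 0.1152·18.59·(+0.69466) / (0.4182·(+0.99990)) = +3.5576 rad/s; magnitude 3.5576 rad/s.

3.56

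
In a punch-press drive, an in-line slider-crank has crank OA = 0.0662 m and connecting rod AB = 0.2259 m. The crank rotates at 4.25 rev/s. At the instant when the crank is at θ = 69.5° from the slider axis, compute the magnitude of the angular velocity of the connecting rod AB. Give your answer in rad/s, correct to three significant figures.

2.85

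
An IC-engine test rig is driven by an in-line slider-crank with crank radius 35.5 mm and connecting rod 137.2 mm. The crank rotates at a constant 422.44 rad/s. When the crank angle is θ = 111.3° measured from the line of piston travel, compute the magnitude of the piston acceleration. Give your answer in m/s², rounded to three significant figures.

3530

ω = 422.4 rad/s
x(θ) = r cosθ + √(L² − r² sin²θ); with ω constant, a = ω²·d²x/dθ².
d²x/dθ² = −r cosθ − r²(cos2θ)/√u − r⁴ sin²2θ/(4u^{3/2}),  u = L² − r² sin²θ = 0.0177299 m².
Substituting r = 0.0355 m, L = 0.1372 m, θ = 111.3°: d²x/dθ² = +0.019785 m.
a = ω²·d²x/dθ² = (422.4)²·(+0.019785) = +3530.8 m/s²;  |a| = 3530.8 m/s².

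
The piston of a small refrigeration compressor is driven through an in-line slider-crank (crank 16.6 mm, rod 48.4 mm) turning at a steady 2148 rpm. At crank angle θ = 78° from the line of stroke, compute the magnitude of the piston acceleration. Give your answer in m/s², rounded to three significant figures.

ω = 2π·2148/60 = 224.9 rad/s
x(θ) = r cosθ + √(L² − r² sin²θ); with ω constant, a = ω²·d²x/dθ².
d²x/dθ² = −r cosθ − r²(cos2θ)/√u − r⁴ sin²2θ/(4u^{3/2}),  u = L² − r² sin²θ = 0.00207891 m².
Substituting r = 0.0166 m, L = 0.0484 m, θ = 78°: d²x/dθ² = +0.0020367 m.
a = ω²·d²x/dθ² = (224.9)²·(+0.0020367) = +103.05 m/s²;  |a| = 103.05 m/s².

103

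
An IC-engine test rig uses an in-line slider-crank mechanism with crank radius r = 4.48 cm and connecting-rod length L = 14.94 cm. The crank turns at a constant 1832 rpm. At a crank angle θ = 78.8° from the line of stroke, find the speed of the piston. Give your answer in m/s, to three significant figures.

8.94

ω = 2π·1832/60 = 191.8 rad/s
For an in-line slider-crank, x = r cosθ + √(L² − r² sin²θ), so v = −rω sinθ·[1 + r cosθ/√(L² − r² sin²θ)].
With r = 0.0448 m, L = 0.1494 m, θ = 78.8°: √(L² − r² sin²θ) = 0.14279 m.
v = −0.0448·191.8·0.98096·[1 + 0.0448·0.19423/0.14279] = -8.9448 m/s.
|v| = 8.9448 m/s.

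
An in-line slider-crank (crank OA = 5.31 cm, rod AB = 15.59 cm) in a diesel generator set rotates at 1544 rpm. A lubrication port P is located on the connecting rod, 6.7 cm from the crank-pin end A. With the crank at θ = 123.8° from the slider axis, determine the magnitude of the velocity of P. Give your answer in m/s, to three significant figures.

7.07

ω = 161.7 rad/s.  Crank-pin speed |V_A| = rω = 8.5856 m/s, perpendicular to OA.
Rod angle: sinφ = −(r/L) sinθ ⇒ φ = -16.441°; ω_rod = −rω cosθ/√(L²−r²sin²θ) = +31.942 rad/s.
V_P = V_A + ω_rod × AP, with AP = 0.067 m along the rod.
Components: V_Px = −rω sinθ − a·ω_rod·sinφ = -6.5288 m/s;  V_Py = rω cosθ + a·ω_rod·cosφ = -2.7235 m/s.
|V_P| = √(V_Px² + V_Py²) = 7.0741 m/s.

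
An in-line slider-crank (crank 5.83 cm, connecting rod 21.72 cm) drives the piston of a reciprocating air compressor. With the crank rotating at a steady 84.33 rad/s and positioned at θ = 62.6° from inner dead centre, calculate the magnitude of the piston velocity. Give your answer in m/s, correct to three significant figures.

4.92

ω = 84.33 rad/s
For an in-line slider-crank, x = r cosθ + √(L² − r² sin²θ), so v = −rω sinθ·[1 + r cosθ/√(L² − r² sin²θ)].
With r = 0.0583 m, L = 0.2172 m, θ = 62.6°: √(L² − r² sin²θ) = 0.21094 m.
v = −0.0583·84.33·0.88782·[1 + 0.0583·0.46020/0.21094] = -4.9201 m/s.
|v| = 4.9201 m/s.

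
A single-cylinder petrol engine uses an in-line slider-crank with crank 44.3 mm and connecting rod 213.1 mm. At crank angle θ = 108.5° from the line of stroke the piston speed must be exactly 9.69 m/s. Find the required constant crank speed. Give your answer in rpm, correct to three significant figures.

2360

For an in-line slider-crank, |v_piston| = rω|sinθ|·[1 + r cosθ/√(L² − r² sin²θ)].
With r = 0.0443 m, L = 0.2131 m, θ = 108.5°: the bracketed kinematic factor |dx/dθ| = 0.039184 m.
ω = v/|dx/dθ| = 9.69/0.039184 = 247.29 rad/s.
N = 60ω/(2π) = 2361.5 rpm.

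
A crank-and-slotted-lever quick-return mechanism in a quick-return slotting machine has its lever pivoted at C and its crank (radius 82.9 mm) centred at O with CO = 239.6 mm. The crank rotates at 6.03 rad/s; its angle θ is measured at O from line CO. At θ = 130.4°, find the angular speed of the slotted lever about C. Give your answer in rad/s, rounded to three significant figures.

0.939

ω = 6.03 rad/s
Crank pin A relative to C: A = (d + r cosθ, r sinθ); lever angle φ = atan2(r sinθ, d + r cosθ).
Differentiating tanφ: φ̇ = rω(d cosθ + r)/(d² + r² + 2dr cosθ).
d² + r² + 2dr cosθ = |CA|² = 0.0385336 m²;  d cosθ + r = -0.07239 m.
|ω_lever| = |0.0829·6.03·-0.07239| / 0.0385336 = 0.93909 rad/s.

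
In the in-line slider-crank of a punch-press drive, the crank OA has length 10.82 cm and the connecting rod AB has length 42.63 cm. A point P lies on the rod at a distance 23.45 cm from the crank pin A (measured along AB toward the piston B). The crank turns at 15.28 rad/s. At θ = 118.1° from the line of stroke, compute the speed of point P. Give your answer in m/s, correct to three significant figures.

1.40

ω = 15.28 rad/s.  Crank-pin speed |V_A| = rω = 1.6533 m/s, perpendicular to OA.
Rod angle: sinφ = −(r/L) sinθ ⇒ φ = -12.938°; ω_rod = −rω cosθ/√(L²−r²sin²θ) = +1.8743 rad/s.
V_P = V_A + ω_rod × AP, with AP = 0.2345 m along the rod.
Components: V_Px = −rω sinθ − a·ω_rod·sinφ = -1.36 m/s;  V_Py = rω cosθ + a·ω_rod·cosφ = -0.35036 m/s.
|V_P| = √(V_Px² + V_Py²) = 1.4044 m/s.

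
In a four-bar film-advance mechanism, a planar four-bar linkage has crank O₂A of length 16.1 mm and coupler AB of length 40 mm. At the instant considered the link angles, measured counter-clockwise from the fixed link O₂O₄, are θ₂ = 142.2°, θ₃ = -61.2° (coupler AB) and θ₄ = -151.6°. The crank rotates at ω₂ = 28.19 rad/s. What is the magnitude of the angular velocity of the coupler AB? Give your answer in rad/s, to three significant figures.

ω₂ = 28.19 rad/s
Differentiating the loop-closure r₂e^{iθ₂}+r₃e^{iθ₃}=r₁+r₄e^{iθ₄} gives r₂ω₂e^{iθ₂}+r₃ω₃e^{iθ₃}=r₄ω₄e^{iθ₄}.
Eliminating the other unknown: ω₃ = r₂ω₂ sin(θ₄−θ₂) / [r₃ sin(θ₃−θ₄)].
Numerator sine = +0.91496; denominator sine = +0.99998.
Result = 0.0161·28.19·(+0.91496) / (0.04·(+0.99998)) = +10.382 rad/s; magnitude 10.382 rad/s.

10.4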